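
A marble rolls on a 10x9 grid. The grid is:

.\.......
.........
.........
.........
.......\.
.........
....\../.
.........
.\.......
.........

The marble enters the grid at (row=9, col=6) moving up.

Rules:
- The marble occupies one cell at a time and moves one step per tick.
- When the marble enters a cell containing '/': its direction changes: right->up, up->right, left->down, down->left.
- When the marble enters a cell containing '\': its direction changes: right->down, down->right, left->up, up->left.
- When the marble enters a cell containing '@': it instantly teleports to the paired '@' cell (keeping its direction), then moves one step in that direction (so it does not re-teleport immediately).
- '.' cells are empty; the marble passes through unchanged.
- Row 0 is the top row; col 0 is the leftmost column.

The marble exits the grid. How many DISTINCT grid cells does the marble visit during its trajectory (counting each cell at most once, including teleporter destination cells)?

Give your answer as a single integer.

Answer: 10

Derivation:
Step 1: enter (9,6), '.' pass, move up to (8,6)
Step 2: enter (8,6), '.' pass, move up to (7,6)
Step 3: enter (7,6), '.' pass, move up to (6,6)
Step 4: enter (6,6), '.' pass, move up to (5,6)
Step 5: enter (5,6), '.' pass, move up to (4,6)
Step 6: enter (4,6), '.' pass, move up to (3,6)
Step 7: enter (3,6), '.' pass, move up to (2,6)
Step 8: enter (2,6), '.' pass, move up to (1,6)
Step 9: enter (1,6), '.' pass, move up to (0,6)
Step 10: enter (0,6), '.' pass, move up to (-1,6)
Step 11: at (-1,6) — EXIT via top edge, pos 6
Distinct cells visited: 10 (path length 10)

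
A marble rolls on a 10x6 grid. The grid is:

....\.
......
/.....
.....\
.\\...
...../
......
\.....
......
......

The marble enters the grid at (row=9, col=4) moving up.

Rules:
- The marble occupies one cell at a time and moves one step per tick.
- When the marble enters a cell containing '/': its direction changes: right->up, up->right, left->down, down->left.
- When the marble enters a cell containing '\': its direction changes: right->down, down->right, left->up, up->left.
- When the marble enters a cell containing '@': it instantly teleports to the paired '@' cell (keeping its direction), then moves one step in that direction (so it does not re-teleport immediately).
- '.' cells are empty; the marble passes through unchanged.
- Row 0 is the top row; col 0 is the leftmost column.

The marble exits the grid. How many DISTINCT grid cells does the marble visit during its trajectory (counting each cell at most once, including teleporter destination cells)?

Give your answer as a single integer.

Step 1: enter (9,4), '.' pass, move up to (8,4)
Step 2: enter (8,4), '.' pass, move up to (7,4)
Step 3: enter (7,4), '.' pass, move up to (6,4)
Step 4: enter (6,4), '.' pass, move up to (5,4)
Step 5: enter (5,4), '.' pass, move up to (4,4)
Step 6: enter (4,4), '.' pass, move up to (3,4)
Step 7: enter (3,4), '.' pass, move up to (2,4)
Step 8: enter (2,4), '.' pass, move up to (1,4)
Step 9: enter (1,4), '.' pass, move up to (0,4)
Step 10: enter (0,4), '\' deflects up->left, move left to (0,3)
Step 11: enter (0,3), '.' pass, move left to (0,2)
Step 12: enter (0,2), '.' pass, move left to (0,1)
Step 13: enter (0,1), '.' pass, move left to (0,0)
Step 14: enter (0,0), '.' pass, move left to (0,-1)
Step 15: at (0,-1) — EXIT via left edge, pos 0
Distinct cells visited: 14 (path length 14)

Answer: 14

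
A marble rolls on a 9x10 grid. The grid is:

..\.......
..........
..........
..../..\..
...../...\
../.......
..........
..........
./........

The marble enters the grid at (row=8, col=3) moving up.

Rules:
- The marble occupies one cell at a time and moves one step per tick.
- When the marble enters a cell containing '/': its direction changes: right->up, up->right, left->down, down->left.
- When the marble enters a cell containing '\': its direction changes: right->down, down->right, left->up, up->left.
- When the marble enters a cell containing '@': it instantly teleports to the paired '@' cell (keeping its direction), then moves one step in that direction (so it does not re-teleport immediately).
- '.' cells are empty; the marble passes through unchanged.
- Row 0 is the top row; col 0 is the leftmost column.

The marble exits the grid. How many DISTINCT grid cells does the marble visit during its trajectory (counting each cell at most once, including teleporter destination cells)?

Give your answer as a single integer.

Answer: 9

Derivation:
Step 1: enter (8,3), '.' pass, move up to (7,3)
Step 2: enter (7,3), '.' pass, move up to (6,3)
Step 3: enter (6,3), '.' pass, move up to (5,3)
Step 4: enter (5,3), '.' pass, move up to (4,3)
Step 5: enter (4,3), '.' pass, move up to (3,3)
Step 6: enter (3,3), '.' pass, move up to (2,3)
Step 7: enter (2,3), '.' pass, move up to (1,3)
Step 8: enter (1,3), '.' pass, move up to (0,3)
Step 9: enter (0,3), '.' pass, move up to (-1,3)
Step 10: at (-1,3) — EXIT via top edge, pos 3
Distinct cells visited: 9 (path length 9)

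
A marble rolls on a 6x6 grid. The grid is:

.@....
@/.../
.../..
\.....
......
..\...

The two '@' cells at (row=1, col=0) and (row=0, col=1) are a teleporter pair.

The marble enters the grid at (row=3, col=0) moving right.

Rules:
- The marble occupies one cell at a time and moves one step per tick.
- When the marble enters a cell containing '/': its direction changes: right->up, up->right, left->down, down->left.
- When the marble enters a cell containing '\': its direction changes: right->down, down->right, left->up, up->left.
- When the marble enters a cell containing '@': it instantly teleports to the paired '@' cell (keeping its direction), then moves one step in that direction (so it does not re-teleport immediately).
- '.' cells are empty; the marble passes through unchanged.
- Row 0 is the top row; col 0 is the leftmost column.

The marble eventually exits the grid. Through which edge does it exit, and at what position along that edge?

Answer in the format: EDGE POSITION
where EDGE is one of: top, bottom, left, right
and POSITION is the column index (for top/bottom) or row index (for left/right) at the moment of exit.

Answer: bottom 0

Derivation:
Step 1: enter (3,0), '\' deflects right->down, move down to (4,0)
Step 2: enter (4,0), '.' pass, move down to (5,0)
Step 3: enter (5,0), '.' pass, move down to (6,0)
Step 4: at (6,0) — EXIT via bottom edge, pos 0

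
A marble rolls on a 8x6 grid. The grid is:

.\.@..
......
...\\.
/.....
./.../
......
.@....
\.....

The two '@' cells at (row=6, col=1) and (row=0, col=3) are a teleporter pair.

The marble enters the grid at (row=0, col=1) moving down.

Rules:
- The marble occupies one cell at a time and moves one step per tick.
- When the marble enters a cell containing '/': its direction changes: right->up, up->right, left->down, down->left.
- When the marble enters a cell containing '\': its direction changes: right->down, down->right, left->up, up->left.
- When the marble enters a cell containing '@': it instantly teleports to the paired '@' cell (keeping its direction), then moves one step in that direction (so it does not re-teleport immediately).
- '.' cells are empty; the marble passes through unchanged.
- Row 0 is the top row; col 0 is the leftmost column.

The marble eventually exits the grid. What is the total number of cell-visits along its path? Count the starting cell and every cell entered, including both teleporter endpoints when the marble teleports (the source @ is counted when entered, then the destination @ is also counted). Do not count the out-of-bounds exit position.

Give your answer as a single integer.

Answer: 8

Derivation:
Step 1: enter (0,1), '\' deflects down->right, move right to (0,2)
Step 2: enter (0,2), '.' pass, move right to (0,3)
Step 3: enter (0,3), '@' teleport (0,3)->(6,1), also enter (6,1), move right to (6,2)
Step 4: enter (6,2), '.' pass, move right to (6,3)
Step 5: enter (6,3), '.' pass, move right to (6,4)
Step 6: enter (6,4), '.' pass, move right to (6,5)
Step 7: enter (6,5), '.' pass, move right to (6,6)
Step 8: at (6,6) — EXIT via right edge, pos 6
Path length (cell visits): 8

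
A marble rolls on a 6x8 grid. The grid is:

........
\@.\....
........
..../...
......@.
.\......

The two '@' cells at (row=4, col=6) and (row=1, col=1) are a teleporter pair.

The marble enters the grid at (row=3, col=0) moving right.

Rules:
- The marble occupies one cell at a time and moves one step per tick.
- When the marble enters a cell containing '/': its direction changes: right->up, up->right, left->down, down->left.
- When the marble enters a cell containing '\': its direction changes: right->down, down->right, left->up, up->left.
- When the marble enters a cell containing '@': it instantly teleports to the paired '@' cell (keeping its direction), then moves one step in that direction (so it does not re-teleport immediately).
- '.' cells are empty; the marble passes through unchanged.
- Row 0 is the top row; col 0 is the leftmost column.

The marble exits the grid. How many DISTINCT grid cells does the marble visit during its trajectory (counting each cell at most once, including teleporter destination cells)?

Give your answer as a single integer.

Answer: 8

Derivation:
Step 1: enter (3,0), '.' pass, move right to (3,1)
Step 2: enter (3,1), '.' pass, move right to (3,2)
Step 3: enter (3,2), '.' pass, move right to (3,3)
Step 4: enter (3,3), '.' pass, move right to (3,4)
Step 5: enter (3,4), '/' deflects right->up, move up to (2,4)
Step 6: enter (2,4), '.' pass, move up to (1,4)
Step 7: enter (1,4), '.' pass, move up to (0,4)
Step 8: enter (0,4), '.' pass, move up to (-1,4)
Step 9: at (-1,4) — EXIT via top edge, pos 4
Distinct cells visited: 8 (path length 8)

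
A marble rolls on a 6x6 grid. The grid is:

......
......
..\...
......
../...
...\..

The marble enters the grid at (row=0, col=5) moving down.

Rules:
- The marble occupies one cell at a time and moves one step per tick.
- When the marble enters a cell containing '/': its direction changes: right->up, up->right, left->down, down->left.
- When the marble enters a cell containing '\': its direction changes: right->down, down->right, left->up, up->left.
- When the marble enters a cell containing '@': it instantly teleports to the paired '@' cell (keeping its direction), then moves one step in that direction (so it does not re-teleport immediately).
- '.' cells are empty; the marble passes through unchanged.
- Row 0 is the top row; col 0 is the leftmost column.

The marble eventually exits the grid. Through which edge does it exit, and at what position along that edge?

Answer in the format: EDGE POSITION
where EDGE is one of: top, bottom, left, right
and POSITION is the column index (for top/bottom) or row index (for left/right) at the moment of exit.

Answer: bottom 5

Derivation:
Step 1: enter (0,5), '.' pass, move down to (1,5)
Step 2: enter (1,5), '.' pass, move down to (2,5)
Step 3: enter (2,5), '.' pass, move down to (3,5)
Step 4: enter (3,5), '.' pass, move down to (4,5)
Step 5: enter (4,5), '.' pass, move down to (5,5)
Step 6: enter (5,5), '.' pass, move down to (6,5)
Step 7: at (6,5) — EXIT via bottom edge, pos 5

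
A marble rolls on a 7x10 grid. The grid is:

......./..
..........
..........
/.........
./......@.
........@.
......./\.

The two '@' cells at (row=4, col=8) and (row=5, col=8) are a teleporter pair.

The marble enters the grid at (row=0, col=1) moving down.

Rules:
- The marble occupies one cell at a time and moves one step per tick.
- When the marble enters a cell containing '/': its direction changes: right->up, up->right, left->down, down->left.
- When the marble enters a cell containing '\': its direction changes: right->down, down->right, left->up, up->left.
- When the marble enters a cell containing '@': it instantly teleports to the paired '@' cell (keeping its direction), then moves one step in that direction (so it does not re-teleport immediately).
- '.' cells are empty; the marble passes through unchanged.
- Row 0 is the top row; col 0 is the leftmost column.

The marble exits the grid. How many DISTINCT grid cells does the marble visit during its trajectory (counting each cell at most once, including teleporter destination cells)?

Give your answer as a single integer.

Answer: 6

Derivation:
Step 1: enter (0,1), '.' pass, move down to (1,1)
Step 2: enter (1,1), '.' pass, move down to (2,1)
Step 3: enter (2,1), '.' pass, move down to (3,1)
Step 4: enter (3,1), '.' pass, move down to (4,1)
Step 5: enter (4,1), '/' deflects down->left, move left to (4,0)
Step 6: enter (4,0), '.' pass, move left to (4,-1)
Step 7: at (4,-1) — EXIT via left edge, pos 4
Distinct cells visited: 6 (path length 6)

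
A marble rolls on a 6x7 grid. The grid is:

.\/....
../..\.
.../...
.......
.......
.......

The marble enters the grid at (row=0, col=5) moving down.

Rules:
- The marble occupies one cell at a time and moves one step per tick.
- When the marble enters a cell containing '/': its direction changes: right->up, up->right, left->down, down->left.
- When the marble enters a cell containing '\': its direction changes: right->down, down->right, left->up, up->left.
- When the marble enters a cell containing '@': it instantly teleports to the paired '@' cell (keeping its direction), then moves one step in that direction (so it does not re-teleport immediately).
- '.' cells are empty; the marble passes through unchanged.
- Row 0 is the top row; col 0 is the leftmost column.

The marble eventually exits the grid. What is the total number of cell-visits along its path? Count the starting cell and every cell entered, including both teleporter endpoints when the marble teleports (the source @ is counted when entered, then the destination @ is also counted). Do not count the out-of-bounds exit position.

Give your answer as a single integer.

Answer: 3

Derivation:
Step 1: enter (0,5), '.' pass, move down to (1,5)
Step 2: enter (1,5), '\' deflects down->right, move right to (1,6)
Step 3: enter (1,6), '.' pass, move right to (1,7)
Step 4: at (1,7) — EXIT via right edge, pos 1
Path length (cell visits): 3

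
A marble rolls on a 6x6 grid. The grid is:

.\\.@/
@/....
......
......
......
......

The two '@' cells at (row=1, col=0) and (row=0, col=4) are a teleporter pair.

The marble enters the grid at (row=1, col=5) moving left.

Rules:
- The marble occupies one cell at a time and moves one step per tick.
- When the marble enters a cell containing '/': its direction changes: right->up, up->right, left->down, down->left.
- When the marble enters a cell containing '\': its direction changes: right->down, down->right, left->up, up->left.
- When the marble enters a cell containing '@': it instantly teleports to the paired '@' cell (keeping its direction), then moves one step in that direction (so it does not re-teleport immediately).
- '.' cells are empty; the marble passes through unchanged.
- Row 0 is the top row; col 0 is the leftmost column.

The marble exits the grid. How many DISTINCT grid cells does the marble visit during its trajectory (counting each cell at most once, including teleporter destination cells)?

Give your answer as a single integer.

Step 1: enter (1,5), '.' pass, move left to (1,4)
Step 2: enter (1,4), '.' pass, move left to (1,3)
Step 3: enter (1,3), '.' pass, move left to (1,2)
Step 4: enter (1,2), '.' pass, move left to (1,1)
Step 5: enter (1,1), '/' deflects left->down, move down to (2,1)
Step 6: enter (2,1), '.' pass, move down to (3,1)
Step 7: enter (3,1), '.' pass, move down to (4,1)
Step 8: enter (4,1), '.' pass, move down to (5,1)
Step 9: enter (5,1), '.' pass, move down to (6,1)
Step 10: at (6,1) — EXIT via bottom edge, pos 1
Distinct cells visited: 9 (path length 9)

Answer: 9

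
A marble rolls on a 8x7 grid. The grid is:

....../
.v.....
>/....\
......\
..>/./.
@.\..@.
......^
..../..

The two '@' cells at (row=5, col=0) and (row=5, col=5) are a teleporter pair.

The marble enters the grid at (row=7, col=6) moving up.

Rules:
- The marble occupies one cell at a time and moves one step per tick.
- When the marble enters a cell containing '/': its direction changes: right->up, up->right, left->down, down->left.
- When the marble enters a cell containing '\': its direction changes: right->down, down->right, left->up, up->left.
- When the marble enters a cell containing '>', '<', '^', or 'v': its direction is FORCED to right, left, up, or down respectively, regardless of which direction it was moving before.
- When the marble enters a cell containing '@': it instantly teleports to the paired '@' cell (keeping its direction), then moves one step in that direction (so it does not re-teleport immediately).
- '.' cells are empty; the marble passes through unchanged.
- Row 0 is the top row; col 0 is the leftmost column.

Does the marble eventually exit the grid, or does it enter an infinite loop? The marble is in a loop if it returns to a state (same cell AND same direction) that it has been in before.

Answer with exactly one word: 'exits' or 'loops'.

Step 1: enter (7,6), '.' pass, move up to (6,6)
Step 2: enter (6,6), '^' forces up->up, move up to (5,6)
Step 3: enter (5,6), '.' pass, move up to (4,6)
Step 4: enter (4,6), '.' pass, move up to (3,6)
Step 5: enter (3,6), '\' deflects up->left, move left to (3,5)
Step 6: enter (3,5), '.' pass, move left to (3,4)
Step 7: enter (3,4), '.' pass, move left to (3,3)
Step 8: enter (3,3), '.' pass, move left to (3,2)
Step 9: enter (3,2), '.' pass, move left to (3,1)
Step 10: enter (3,1), '.' pass, move left to (3,0)
Step 11: enter (3,0), '.' pass, move left to (3,-1)
Step 12: at (3,-1) — EXIT via left edge, pos 3

Answer: exits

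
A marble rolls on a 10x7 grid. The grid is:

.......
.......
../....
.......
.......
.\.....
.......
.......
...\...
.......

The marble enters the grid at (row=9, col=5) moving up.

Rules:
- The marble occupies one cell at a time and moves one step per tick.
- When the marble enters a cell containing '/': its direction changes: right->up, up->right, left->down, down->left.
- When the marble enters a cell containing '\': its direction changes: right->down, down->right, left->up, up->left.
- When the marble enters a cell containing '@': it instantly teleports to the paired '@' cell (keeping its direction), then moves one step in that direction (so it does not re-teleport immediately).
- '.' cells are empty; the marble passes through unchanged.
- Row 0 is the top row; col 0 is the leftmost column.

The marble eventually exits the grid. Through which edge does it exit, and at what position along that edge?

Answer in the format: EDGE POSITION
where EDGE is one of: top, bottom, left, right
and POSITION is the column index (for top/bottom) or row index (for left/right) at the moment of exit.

Step 1: enter (9,5), '.' pass, move up to (8,5)
Step 2: enter (8,5), '.' pass, move up to (7,5)
Step 3: enter (7,5), '.' pass, move up to (6,5)
Step 4: enter (6,5), '.' pass, move up to (5,5)
Step 5: enter (5,5), '.' pass, move up to (4,5)
Step 6: enter (4,5), '.' pass, move up to (3,5)
Step 7: enter (3,5), '.' pass, move up to (2,5)
Step 8: enter (2,5), '.' pass, move up to (1,5)
Step 9: enter (1,5), '.' pass, move up to (0,5)
Step 10: enter (0,5), '.' pass, move up to (-1,5)
Step 11: at (-1,5) — EXIT via top edge, pos 5

Answer: top 5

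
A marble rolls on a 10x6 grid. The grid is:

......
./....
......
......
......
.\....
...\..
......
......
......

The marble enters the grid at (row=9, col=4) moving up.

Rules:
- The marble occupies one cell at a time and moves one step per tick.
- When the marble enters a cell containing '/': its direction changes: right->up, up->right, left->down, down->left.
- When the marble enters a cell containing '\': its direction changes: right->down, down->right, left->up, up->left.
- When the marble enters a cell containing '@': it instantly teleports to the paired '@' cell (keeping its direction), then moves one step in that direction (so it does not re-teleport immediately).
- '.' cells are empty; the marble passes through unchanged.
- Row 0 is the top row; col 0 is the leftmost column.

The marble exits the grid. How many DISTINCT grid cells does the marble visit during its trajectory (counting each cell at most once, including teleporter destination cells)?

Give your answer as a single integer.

Answer: 10

Derivation:
Step 1: enter (9,4), '.' pass, move up to (8,4)
Step 2: enter (8,4), '.' pass, move up to (7,4)
Step 3: enter (7,4), '.' pass, move up to (6,4)
Step 4: enter (6,4), '.' pass, move up to (5,4)
Step 5: enter (5,4), '.' pass, move up to (4,4)
Step 6: enter (4,4), '.' pass, move up to (3,4)
Step 7: enter (3,4), '.' pass, move up to (2,4)
Step 8: enter (2,4), '.' pass, move up to (1,4)
Step 9: enter (1,4), '.' pass, move up to (0,4)
Step 10: enter (0,4), '.' pass, move up to (-1,4)
Step 11: at (-1,4) — EXIT via top edge, pos 4
Distinct cells visited: 10 (path length 10)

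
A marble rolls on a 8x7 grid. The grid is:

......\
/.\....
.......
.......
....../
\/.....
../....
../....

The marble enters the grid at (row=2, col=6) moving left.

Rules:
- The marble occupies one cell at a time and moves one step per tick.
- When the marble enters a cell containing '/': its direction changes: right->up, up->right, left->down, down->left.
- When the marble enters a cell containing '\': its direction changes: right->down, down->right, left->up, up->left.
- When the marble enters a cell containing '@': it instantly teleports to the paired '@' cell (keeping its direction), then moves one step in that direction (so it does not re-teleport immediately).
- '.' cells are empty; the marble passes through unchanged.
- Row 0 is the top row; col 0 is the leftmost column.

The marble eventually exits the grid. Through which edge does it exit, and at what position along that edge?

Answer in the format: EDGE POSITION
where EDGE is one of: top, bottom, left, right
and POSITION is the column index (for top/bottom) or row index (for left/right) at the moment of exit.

Step 1: enter (2,6), '.' pass, move left to (2,5)
Step 2: enter (2,5), '.' pass, move left to (2,4)
Step 3: enter (2,4), '.' pass, move left to (2,3)
Step 4: enter (2,3), '.' pass, move left to (2,2)
Step 5: enter (2,2), '.' pass, move left to (2,1)
Step 6: enter (2,1), '.' pass, move left to (2,0)
Step 7: enter (2,0), '.' pass, move left to (2,-1)
Step 8: at (2,-1) — EXIT via left edge, pos 2

Answer: left 2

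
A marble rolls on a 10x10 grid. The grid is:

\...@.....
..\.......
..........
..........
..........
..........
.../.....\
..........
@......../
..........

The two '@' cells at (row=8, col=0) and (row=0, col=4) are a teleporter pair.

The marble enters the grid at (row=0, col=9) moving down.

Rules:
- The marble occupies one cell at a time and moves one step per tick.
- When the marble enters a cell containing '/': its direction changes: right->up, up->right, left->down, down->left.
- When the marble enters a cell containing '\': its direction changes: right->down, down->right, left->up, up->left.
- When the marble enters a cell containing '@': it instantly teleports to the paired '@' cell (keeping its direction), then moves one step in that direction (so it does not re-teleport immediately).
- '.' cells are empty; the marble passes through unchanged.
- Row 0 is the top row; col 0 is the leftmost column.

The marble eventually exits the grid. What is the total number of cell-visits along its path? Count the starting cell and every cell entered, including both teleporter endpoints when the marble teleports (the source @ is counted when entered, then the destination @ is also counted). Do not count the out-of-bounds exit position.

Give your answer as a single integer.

Step 1: enter (0,9), '.' pass, move down to (1,9)
Step 2: enter (1,9), '.' pass, move down to (2,9)
Step 3: enter (2,9), '.' pass, move down to (3,9)
Step 4: enter (3,9), '.' pass, move down to (4,9)
Step 5: enter (4,9), '.' pass, move down to (5,9)
Step 6: enter (5,9), '.' pass, move down to (6,9)
Step 7: enter (6,9), '\' deflects down->right, move right to (6,10)
Step 8: at (6,10) — EXIT via right edge, pos 6
Path length (cell visits): 7

Answer: 7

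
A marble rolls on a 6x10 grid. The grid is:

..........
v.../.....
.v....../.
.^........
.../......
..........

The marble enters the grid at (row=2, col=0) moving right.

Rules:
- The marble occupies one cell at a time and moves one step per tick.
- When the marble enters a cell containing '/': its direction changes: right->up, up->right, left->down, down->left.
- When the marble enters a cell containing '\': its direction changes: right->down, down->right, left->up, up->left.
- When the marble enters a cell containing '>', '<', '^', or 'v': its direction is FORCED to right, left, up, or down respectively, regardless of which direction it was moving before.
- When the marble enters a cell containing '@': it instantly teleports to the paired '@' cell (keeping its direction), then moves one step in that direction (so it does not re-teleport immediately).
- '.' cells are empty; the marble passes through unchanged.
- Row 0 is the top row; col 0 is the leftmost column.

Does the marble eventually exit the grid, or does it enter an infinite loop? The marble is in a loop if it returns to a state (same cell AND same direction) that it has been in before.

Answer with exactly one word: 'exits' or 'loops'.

Step 1: enter (2,0), '.' pass, move right to (2,1)
Step 2: enter (2,1), 'v' forces right->down, move down to (3,1)
Step 3: enter (3,1), '^' forces down->up, move up to (2,1)
Step 4: enter (2,1), 'v' forces up->down, move down to (3,1)
Step 5: at (3,1) dir=down — LOOP DETECTED (seen before)

Answer: loops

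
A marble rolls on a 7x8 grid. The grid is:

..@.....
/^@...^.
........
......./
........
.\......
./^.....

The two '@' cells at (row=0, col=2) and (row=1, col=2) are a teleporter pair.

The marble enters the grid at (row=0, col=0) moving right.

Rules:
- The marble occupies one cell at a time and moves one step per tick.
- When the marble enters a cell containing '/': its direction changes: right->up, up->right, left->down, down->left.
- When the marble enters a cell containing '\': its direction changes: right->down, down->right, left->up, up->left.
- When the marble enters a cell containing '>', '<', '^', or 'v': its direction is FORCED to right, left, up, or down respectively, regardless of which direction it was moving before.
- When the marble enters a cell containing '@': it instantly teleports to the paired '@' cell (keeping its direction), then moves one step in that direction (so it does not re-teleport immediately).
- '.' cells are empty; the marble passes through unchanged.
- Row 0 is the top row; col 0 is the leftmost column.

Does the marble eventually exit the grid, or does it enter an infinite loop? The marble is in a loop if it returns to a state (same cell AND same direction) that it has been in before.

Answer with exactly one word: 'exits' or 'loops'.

Step 1: enter (0,0), '.' pass, move right to (0,1)
Step 2: enter (0,1), '.' pass, move right to (0,2)
Step 3: enter (0,2), '@' teleport (0,2)->(1,2), also enter (1,2), move right to (1,3)
Step 4: enter (1,3), '.' pass, move right to (1,4)
Step 5: enter (1,4), '.' pass, move right to (1,5)
Step 6: enter (1,5), '.' pass, move right to (1,6)
Step 7: enter (1,6), '^' forces right->up, move up to (0,6)
Step 8: enter (0,6), '.' pass, move up to (-1,6)
Step 9: at (-1,6) — EXIT via top edge, pos 6

Answer: exits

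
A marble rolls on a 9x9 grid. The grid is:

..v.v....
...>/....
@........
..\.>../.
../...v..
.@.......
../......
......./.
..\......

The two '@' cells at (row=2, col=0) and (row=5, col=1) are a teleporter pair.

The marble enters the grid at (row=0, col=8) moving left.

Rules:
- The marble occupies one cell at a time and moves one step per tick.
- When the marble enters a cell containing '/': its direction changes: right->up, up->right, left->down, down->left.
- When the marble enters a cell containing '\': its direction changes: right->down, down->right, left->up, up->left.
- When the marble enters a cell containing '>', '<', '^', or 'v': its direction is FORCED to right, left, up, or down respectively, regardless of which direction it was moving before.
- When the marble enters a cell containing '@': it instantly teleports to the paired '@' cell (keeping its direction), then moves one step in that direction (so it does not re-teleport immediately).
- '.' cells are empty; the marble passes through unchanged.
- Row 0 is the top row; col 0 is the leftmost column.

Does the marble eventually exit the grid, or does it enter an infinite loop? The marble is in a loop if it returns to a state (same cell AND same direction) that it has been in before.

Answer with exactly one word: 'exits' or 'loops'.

Step 1: enter (0,8), '.' pass, move left to (0,7)
Step 2: enter (0,7), '.' pass, move left to (0,6)
Step 3: enter (0,6), '.' pass, move left to (0,5)
Step 4: enter (0,5), '.' pass, move left to (0,4)
Step 5: enter (0,4), 'v' forces left->down, move down to (1,4)
Step 6: enter (1,4), '/' deflects down->left, move left to (1,3)
Step 7: enter (1,3), '>' forces left->right, move right to (1,4)
Step 8: enter (1,4), '/' deflects right->up, move up to (0,4)
Step 9: enter (0,4), 'v' forces up->down, move down to (1,4)
Step 10: at (1,4) dir=down — LOOP DETECTED (seen before)

Answer: loops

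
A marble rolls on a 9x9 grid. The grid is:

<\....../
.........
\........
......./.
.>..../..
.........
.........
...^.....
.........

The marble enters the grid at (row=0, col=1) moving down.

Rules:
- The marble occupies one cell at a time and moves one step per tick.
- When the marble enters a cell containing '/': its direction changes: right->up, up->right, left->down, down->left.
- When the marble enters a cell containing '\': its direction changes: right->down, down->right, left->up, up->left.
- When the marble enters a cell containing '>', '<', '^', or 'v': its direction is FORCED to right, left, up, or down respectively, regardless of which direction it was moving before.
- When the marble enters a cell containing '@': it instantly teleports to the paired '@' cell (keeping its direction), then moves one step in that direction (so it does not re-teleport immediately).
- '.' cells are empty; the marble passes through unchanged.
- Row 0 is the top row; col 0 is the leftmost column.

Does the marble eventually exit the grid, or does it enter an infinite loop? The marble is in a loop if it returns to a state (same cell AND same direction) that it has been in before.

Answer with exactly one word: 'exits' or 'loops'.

Answer: exits

Derivation:
Step 1: enter (0,1), '\' deflects down->right, move right to (0,2)
Step 2: enter (0,2), '.' pass, move right to (0,3)
Step 3: enter (0,3), '.' pass, move right to (0,4)
Step 4: enter (0,4), '.' pass, move right to (0,5)
Step 5: enter (0,5), '.' pass, move right to (0,6)
Step 6: enter (0,6), '.' pass, move right to (0,7)
Step 7: enter (0,7), '.' pass, move right to (0,8)
Step 8: enter (0,8), '/' deflects right->up, move up to (-1,8)
Step 9: at (-1,8) — EXIT via top edge, pos 8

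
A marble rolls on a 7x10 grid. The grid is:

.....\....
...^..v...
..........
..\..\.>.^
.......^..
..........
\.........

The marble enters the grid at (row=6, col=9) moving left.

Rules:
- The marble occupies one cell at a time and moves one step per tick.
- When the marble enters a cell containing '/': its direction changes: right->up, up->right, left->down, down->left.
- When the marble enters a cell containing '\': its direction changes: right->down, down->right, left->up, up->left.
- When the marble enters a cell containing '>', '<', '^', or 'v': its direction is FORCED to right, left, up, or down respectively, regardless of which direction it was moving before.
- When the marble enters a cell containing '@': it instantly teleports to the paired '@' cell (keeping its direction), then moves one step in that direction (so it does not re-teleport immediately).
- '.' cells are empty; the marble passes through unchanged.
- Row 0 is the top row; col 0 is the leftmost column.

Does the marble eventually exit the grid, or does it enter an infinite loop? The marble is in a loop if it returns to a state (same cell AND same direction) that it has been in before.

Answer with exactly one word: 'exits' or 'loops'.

Step 1: enter (6,9), '.' pass, move left to (6,8)
Step 2: enter (6,8), '.' pass, move left to (6,7)
Step 3: enter (6,7), '.' pass, move left to (6,6)
Step 4: enter (6,6), '.' pass, move left to (6,5)
Step 5: enter (6,5), '.' pass, move left to (6,4)
Step 6: enter (6,4), '.' pass, move left to (6,3)
Step 7: enter (6,3), '.' pass, move left to (6,2)
Step 8: enter (6,2), '.' pass, move left to (6,1)
Step 9: enter (6,1), '.' pass, move left to (6,0)
Step 10: enter (6,0), '\' deflects left->up, move up to (5,0)
Step 11: enter (5,0), '.' pass, move up to (4,0)
Step 12: enter (4,0), '.' pass, move up to (3,0)
Step 13: enter (3,0), '.' pass, move up to (2,0)
Step 14: enter (2,0), '.' pass, move up to (1,0)
Step 15: enter (1,0), '.' pass, move up to (0,0)
Step 16: enter (0,0), '.' pass, move up to (-1,0)
Step 17: at (-1,0) — EXIT via top edge, pos 0

Answer: exits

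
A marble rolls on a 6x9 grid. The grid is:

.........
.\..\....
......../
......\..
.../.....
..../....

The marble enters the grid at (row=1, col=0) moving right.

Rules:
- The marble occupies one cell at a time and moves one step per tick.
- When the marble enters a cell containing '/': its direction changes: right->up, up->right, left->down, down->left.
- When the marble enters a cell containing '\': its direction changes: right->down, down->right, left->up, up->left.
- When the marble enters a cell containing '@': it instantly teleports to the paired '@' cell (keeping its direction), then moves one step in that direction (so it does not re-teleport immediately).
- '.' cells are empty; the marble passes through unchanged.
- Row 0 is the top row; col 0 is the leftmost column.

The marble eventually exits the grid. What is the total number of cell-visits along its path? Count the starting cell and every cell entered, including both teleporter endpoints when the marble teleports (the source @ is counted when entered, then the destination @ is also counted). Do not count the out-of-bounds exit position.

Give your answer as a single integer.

Step 1: enter (1,0), '.' pass, move right to (1,1)
Step 2: enter (1,1), '\' deflects right->down, move down to (2,1)
Step 3: enter (2,1), '.' pass, move down to (3,1)
Step 4: enter (3,1), '.' pass, move down to (4,1)
Step 5: enter (4,1), '.' pass, move down to (5,1)
Step 6: enter (5,1), '.' pass, move down to (6,1)
Step 7: at (6,1) — EXIT via bottom edge, pos 1
Path length (cell visits): 6

Answer: 6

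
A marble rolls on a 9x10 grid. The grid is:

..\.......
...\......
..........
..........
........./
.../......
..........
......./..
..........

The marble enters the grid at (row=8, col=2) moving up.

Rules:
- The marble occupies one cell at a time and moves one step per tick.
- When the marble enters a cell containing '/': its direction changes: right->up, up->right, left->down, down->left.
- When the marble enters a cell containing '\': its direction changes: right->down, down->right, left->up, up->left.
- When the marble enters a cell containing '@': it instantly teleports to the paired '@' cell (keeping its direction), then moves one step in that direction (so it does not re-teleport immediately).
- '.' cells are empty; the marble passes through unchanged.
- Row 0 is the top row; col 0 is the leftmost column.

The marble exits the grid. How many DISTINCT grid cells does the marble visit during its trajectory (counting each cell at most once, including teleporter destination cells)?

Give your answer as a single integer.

Step 1: enter (8,2), '.' pass, move up to (7,2)
Step 2: enter (7,2), '.' pass, move up to (6,2)
Step 3: enter (6,2), '.' pass, move up to (5,2)
Step 4: enter (5,2), '.' pass, move up to (4,2)
Step 5: enter (4,2), '.' pass, move up to (3,2)
Step 6: enter (3,2), '.' pass, move up to (2,2)
Step 7: enter (2,2), '.' pass, move up to (1,2)
Step 8: enter (1,2), '.' pass, move up to (0,2)
Step 9: enter (0,2), '\' deflects up->left, move left to (0,1)
Step 10: enter (0,1), '.' pass, move left to (0,0)
Step 11: enter (0,0), '.' pass, move left to (0,-1)
Step 12: at (0,-1) — EXIT via left edge, pos 0
Distinct cells visited: 11 (path length 11)

Answer: 11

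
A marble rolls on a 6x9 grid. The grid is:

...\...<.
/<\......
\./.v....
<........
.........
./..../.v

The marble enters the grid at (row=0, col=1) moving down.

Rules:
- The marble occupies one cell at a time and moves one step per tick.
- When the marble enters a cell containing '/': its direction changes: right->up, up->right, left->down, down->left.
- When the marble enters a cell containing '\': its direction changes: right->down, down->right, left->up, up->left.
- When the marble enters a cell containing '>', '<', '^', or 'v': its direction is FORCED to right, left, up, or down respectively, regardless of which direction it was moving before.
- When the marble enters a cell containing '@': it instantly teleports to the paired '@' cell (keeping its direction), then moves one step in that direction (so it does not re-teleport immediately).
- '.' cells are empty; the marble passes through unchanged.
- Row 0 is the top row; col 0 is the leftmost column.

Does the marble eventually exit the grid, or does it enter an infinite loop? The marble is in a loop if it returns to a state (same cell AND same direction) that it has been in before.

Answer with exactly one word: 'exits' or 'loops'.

Step 1: enter (0,1), '.' pass, move down to (1,1)
Step 2: enter (1,1), '<' forces down->left, move left to (1,0)
Step 3: enter (1,0), '/' deflects left->down, move down to (2,0)
Step 4: enter (2,0), '\' deflects down->right, move right to (2,1)
Step 5: enter (2,1), '.' pass, move right to (2,2)
Step 6: enter (2,2), '/' deflects right->up, move up to (1,2)
Step 7: enter (1,2), '\' deflects up->left, move left to (1,1)
Step 8: enter (1,1), '<' forces left->left, move left to (1,0)
Step 9: at (1,0) dir=left — LOOP DETECTED (seen before)

Answer: loops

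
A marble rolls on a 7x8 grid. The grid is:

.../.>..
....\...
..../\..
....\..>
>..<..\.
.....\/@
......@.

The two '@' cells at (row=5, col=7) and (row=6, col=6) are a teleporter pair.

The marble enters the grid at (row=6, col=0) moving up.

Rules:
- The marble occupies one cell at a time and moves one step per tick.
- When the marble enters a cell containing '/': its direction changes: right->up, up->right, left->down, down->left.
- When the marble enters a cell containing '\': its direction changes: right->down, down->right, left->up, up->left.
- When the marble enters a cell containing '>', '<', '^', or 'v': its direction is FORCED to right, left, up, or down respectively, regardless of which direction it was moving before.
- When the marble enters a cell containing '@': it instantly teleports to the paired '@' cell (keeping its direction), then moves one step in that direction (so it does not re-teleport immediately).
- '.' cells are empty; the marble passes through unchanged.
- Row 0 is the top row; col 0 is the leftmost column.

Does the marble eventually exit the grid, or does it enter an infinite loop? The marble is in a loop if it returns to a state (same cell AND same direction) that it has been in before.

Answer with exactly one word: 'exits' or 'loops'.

Answer: loops

Derivation:
Step 1: enter (6,0), '.' pass, move up to (5,0)
Step 2: enter (5,0), '.' pass, move up to (4,0)
Step 3: enter (4,0), '>' forces up->right, move right to (4,1)
Step 4: enter (4,1), '.' pass, move right to (4,2)
Step 5: enter (4,2), '.' pass, move right to (4,3)
Step 6: enter (4,3), '<' forces right->left, move left to (4,2)
Step 7: enter (4,2), '.' pass, move left to (4,1)
Step 8: enter (4,1), '.' pass, move left to (4,0)
Step 9: enter (4,0), '>' forces left->right, move right to (4,1)
Step 10: at (4,1) dir=right — LOOP DETECTED (seen before)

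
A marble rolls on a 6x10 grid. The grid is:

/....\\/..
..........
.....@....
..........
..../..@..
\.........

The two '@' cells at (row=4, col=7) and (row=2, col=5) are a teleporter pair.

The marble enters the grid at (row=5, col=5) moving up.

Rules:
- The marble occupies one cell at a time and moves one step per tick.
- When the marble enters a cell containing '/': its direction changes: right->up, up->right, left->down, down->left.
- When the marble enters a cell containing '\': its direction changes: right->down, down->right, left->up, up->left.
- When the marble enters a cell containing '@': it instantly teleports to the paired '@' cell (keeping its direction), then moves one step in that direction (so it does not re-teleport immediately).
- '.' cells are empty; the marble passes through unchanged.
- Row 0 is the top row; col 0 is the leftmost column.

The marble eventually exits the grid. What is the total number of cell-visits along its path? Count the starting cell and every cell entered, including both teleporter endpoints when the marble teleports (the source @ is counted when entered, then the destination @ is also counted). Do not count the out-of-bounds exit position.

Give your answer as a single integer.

Step 1: enter (5,5), '.' pass, move up to (4,5)
Step 2: enter (4,5), '.' pass, move up to (3,5)
Step 3: enter (3,5), '.' pass, move up to (2,5)
Step 4: enter (2,5), '@' teleport (2,5)->(4,7), also enter (4,7), move up to (3,7)
Step 5: enter (3,7), '.' pass, move up to (2,7)
Step 6: enter (2,7), '.' pass, move up to (1,7)
Step 7: enter (1,7), '.' pass, move up to (0,7)
Step 8: enter (0,7), '/' deflects up->right, move right to (0,8)
Step 9: enter (0,8), '.' pass, move right to (0,9)
Step 10: enter (0,9), '.' pass, move right to (0,10)
Step 11: at (0,10) — EXIT via right edge, pos 0
Path length (cell visits): 11

Answer: 11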